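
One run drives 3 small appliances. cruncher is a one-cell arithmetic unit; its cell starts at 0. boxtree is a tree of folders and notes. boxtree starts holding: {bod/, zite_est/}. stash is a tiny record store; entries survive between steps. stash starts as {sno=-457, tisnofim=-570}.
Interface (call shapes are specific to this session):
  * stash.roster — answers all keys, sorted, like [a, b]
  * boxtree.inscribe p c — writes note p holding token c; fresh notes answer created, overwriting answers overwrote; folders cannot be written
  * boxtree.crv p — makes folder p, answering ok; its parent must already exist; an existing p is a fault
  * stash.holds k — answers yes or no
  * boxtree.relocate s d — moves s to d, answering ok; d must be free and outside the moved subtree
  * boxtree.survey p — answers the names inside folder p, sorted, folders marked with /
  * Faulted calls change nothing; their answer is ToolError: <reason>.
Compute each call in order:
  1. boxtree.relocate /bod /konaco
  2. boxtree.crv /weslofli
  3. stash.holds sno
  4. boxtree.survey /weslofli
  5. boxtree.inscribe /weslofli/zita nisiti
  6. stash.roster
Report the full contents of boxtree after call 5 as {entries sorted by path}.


CALL boxtree.relocate[/bod; /konaco]
RET  ok
CALL boxtree.crv[/weslofli]
RET  ok
CALL stash.holds[sno]
RET  yes
CALL boxtree.survey[/weslofli]
RET  []
CALL boxtree.inscribe[/weslofli/zita; nisiti]
RET  created
CALL stash.roster[]
RET  [sno, tisnofim]

Answer: {konaco/, weslofli/, weslofli/zita=nisiti, zite_est/}


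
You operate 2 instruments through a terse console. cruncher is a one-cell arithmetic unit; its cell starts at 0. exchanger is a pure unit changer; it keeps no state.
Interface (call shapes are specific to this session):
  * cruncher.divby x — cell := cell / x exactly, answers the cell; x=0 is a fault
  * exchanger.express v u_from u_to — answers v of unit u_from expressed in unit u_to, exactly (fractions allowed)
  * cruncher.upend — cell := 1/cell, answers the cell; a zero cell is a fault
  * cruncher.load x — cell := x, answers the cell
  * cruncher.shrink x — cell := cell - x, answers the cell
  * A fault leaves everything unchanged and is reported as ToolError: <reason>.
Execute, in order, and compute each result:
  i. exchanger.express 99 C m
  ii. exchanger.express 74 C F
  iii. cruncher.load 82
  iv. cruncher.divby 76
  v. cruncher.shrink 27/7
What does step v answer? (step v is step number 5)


I run express on v='99', u_from='C', u_to='m', yielding ToolError: incompatible units.
Invoking express on v='74', u_from='C', u_to='F', and get 826/5.
Now I run load on x='82', and see 82.
Then divby on x='76', and see 41/38.
I call shrink on x='27/7', and see -739/266.

Answer: -739/266


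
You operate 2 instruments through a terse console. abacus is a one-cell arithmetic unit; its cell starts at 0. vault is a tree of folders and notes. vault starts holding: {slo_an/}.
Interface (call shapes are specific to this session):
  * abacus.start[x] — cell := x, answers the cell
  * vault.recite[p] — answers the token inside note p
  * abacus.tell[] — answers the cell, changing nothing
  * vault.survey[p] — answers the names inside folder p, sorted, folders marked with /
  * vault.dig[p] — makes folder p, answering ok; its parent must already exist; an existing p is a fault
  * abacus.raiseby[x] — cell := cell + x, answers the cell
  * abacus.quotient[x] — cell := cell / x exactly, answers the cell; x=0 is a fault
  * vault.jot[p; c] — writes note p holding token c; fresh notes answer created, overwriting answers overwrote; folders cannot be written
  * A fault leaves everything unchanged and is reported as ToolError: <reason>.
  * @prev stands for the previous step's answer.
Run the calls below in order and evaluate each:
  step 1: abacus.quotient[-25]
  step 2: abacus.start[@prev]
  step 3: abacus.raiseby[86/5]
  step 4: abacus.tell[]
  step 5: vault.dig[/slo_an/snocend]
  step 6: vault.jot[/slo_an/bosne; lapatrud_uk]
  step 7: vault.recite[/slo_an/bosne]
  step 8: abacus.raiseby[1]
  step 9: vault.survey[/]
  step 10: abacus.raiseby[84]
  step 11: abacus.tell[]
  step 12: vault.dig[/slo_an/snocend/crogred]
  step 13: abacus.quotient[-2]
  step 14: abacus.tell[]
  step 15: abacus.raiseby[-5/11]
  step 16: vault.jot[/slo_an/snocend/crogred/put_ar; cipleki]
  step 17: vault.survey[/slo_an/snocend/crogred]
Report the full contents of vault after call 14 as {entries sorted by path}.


>> abacus.quotient(x→-25)
<< 0
>> abacus.start(x→@prev)
<< 0
>> abacus.raiseby(x→86/5)
<< 86/5
>> abacus.tell()
<< 86/5
>> vault.dig(p→/slo_an/snocend)
<< ok
>> vault.jot(p→/slo_an/bosne, c→lapatrud_uk)
<< created
>> vault.recite(p→/slo_an/bosne)
<< lapatrud_uk
>> abacus.raiseby(x→1)
<< 91/5
>> vault.survey(p→/)
<< [slo_an/]
>> abacus.raiseby(x→84)
<< 511/5
>> abacus.tell()
<< 511/5
>> vault.dig(p→/slo_an/snocend/crogred)
<< ok
>> abacus.quotient(x→-2)
<< -511/10
>> abacus.tell()
<< -511/10
>> abacus.raiseby(x→-5/11)
<< -5671/110
>> vault.jot(p→/slo_an/snocend/crogred/put_ar, c→cipleki)
<< created
>> vault.survey(p→/slo_an/snocend/crogred)
<< [put_ar]

Answer: {slo_an/, slo_an/bosne=lapatrud_uk, slo_an/snocend/, slo_an/snocend/crogred/}


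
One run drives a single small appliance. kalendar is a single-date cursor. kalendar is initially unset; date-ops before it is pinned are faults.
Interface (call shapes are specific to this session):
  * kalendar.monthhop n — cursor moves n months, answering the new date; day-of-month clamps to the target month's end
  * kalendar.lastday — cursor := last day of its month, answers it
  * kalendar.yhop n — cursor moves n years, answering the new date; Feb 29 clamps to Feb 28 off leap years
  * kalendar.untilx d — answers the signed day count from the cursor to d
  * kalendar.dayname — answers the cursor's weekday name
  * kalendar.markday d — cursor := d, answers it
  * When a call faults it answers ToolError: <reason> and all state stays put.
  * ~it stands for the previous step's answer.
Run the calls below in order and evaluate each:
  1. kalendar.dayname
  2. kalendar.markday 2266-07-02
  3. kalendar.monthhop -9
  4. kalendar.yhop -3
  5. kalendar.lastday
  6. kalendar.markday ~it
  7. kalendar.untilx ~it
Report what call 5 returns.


·→ dayname()
·← ToolError: no date set
·→ markday(d→2266-07-02)
·← 2266-07-02
·→ monthhop(n→-9)
·← 2265-10-02
·→ yhop(n→-3)
·← 2262-10-02
·→ lastday()
·← 2262-10-31
·→ markday(d→~it)
·← 2262-10-31
·→ untilx(d→~it)
·← 0

Answer: 2262-10-31


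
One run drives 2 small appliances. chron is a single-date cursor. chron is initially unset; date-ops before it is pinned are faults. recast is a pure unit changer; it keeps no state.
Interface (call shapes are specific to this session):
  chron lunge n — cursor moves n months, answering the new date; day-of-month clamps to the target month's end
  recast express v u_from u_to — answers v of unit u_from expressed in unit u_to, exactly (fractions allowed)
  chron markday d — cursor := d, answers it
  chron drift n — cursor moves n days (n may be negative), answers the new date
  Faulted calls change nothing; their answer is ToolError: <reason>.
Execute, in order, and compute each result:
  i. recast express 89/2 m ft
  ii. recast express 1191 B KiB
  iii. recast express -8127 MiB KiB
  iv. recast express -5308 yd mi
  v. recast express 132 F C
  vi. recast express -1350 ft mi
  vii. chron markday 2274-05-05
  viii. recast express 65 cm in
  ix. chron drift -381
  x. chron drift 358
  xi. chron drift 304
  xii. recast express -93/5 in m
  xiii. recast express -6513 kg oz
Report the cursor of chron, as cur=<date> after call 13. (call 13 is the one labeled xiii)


Answer: cur=2275-02-10

Derivation:
$ recast express v: 89/2 u_from: m u_to: ft
  55625/381
$ recast express v: 1191 u_from: B u_to: KiB
  1191/1024
$ recast express v: -8127 u_from: MiB u_to: KiB
  -8322048
$ recast express v: -5308 u_from: yd u_to: mi
  -1327/440
$ recast express v: 132 u_from: F u_to: C
  500/9
$ recast express v: -1350 u_from: ft u_to: mi
  -45/176
$ chron markday d: 2274-05-05
  2274-05-05
$ recast express v: 65 u_from: cm u_to: in
  3250/127
$ chron drift n: -381
  2273-04-19
$ chron drift n: 358
  2274-04-12
$ chron drift n: 304
  2275-02-10
$ recast express v: -93/5 u_from: in u_to: m
  -11811/25000
$ recast express v: -6513 u_from: kg u_to: oz
  -10420800000000/45359237


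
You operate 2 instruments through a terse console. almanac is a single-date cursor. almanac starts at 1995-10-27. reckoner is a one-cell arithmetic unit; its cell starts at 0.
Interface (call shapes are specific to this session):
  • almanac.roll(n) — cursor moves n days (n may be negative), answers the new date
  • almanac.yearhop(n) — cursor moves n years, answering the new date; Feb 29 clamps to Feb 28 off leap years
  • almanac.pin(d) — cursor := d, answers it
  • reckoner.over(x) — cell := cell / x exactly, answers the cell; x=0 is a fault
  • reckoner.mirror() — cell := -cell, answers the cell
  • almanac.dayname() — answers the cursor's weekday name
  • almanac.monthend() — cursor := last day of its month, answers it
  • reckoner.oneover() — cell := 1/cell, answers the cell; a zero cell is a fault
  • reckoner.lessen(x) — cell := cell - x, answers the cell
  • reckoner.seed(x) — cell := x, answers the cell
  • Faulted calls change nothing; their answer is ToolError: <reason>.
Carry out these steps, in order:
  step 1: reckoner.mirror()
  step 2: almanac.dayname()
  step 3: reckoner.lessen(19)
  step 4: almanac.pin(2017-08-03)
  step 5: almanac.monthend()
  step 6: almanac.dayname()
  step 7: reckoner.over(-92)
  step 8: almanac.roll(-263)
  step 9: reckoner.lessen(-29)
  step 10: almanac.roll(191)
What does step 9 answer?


-- reckoner.mirror() == 0
-- almanac.dayname() == Friday
-- reckoner.lessen(x: 19) == -19
-- almanac.pin(d: 2017-08-03) == 2017-08-03
-- almanac.monthend() == 2017-08-31
-- almanac.dayname() == Thursday
-- reckoner.over(x: -92) == 19/92
-- almanac.roll(n: -263) == 2016-12-11
-- reckoner.lessen(x: -29) == 2687/92
-- almanac.roll(n: 191) == 2017-06-20

Answer: 2687/92


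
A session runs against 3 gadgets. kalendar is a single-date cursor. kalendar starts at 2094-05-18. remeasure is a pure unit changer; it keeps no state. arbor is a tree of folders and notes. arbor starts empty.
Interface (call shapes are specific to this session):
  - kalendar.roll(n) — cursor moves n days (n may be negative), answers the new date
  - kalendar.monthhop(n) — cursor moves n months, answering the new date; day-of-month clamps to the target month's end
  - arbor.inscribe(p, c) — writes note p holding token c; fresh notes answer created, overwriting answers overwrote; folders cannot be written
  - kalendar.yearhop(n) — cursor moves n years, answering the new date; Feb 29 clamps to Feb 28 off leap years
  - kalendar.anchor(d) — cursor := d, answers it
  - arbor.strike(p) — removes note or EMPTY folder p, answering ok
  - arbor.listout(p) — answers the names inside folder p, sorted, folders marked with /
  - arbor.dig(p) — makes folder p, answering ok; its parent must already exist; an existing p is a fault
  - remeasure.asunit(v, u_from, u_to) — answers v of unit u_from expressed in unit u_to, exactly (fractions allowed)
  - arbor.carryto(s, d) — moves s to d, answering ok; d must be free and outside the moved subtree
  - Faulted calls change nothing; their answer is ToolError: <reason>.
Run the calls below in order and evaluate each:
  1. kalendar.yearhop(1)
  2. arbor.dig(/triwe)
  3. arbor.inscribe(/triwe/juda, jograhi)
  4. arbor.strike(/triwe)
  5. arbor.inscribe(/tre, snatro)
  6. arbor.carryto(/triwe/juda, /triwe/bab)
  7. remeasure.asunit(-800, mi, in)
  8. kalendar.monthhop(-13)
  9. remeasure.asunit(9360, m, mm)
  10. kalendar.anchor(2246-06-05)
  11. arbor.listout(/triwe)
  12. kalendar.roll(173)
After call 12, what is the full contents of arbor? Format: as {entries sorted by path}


Answer: {tre=snatro, triwe/, triwe/bab=jograhi}

Derivation:
==> kalendar.yearhop(n→1)
<== 2095-05-18
==> arbor.dig(p→/triwe)
<== ok
==> arbor.inscribe(p→/triwe/juda, c→jograhi)
<== created
==> arbor.strike(p→/triwe)
<== ToolError: not empty
==> arbor.inscribe(p→/tre, c→snatro)
<== created
==> arbor.carryto(s→/triwe/juda, d→/triwe/bab)
<== ok
==> remeasure.asunit(v→-800, u_from→mi, u_to→in)
<== -50688000
==> kalendar.monthhop(n→-13)
<== 2094-04-18
==> remeasure.asunit(v→9360, u_from→m, u_to→mm)
<== 9360000
==> kalendar.anchor(d→2246-06-05)
<== 2246-06-05
==> arbor.listout(p→/triwe)
<== [bab]
==> kalendar.roll(n→173)
<== 2246-11-25


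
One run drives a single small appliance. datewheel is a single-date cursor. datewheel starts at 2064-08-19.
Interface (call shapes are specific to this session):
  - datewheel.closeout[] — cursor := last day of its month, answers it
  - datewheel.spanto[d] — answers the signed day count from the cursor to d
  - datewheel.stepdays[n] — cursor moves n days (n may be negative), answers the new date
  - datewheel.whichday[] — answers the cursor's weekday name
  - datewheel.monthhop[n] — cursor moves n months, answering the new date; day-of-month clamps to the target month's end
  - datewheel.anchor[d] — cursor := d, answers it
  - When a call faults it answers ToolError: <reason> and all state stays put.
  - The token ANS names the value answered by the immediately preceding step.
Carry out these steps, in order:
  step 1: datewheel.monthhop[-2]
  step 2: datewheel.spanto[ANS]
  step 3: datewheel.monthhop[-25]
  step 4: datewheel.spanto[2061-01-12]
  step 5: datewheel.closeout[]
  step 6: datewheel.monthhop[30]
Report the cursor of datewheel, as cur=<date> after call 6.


Answer: cur=2064-11-30

Derivation:
→ datewheel.monthhop(n='-2')
← 2064-06-19
→ datewheel.spanto(d='ANS')
← 0
→ datewheel.monthhop(n='-25')
← 2062-05-19
→ datewheel.spanto(d='2061-01-12')
← -492
→ datewheel.closeout()
← 2062-05-31
→ datewheel.monthhop(n='30')
← 2064-11-30


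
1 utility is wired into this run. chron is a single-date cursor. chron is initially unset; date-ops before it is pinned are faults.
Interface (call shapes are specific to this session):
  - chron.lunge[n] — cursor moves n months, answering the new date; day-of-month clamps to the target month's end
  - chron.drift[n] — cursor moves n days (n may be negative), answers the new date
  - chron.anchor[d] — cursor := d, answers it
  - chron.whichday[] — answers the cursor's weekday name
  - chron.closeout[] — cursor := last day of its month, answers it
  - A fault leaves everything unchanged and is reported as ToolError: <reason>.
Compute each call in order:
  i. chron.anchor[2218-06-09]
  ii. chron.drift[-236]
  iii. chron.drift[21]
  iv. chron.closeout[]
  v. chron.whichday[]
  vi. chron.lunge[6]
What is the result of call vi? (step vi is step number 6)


> chron.anchor d→2218-06-09
= 2218-06-09
> chron.drift n→-236
= 2217-10-16
> chron.drift n→21
= 2217-11-06
> chron.closeout
= 2217-11-30
> chron.whichday
= Sunday
> chron.lunge n→6
= 2218-05-30

Answer: 2218-05-30


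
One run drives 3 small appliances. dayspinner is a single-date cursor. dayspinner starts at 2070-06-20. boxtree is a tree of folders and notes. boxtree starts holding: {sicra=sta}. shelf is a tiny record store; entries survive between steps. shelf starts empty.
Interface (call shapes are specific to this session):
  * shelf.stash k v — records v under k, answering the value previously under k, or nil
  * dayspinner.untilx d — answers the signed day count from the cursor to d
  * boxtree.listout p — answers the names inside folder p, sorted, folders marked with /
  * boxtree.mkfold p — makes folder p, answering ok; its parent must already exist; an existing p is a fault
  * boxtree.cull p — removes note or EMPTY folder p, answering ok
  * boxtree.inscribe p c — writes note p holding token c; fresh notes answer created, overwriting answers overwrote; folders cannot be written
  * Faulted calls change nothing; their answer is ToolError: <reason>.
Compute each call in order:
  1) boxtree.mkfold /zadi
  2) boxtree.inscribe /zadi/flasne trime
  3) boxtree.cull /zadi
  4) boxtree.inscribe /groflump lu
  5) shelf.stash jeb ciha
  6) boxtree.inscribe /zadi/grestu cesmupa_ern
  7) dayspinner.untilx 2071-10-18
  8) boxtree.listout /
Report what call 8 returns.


CALL mkfold[p=/zadi]
RET  ok
CALL inscribe[p=/zadi/flasne; c=trime]
RET  created
CALL cull[p=/zadi]
RET  ToolError: not empty
CALL inscribe[p=/groflump; c=lu]
RET  created
CALL stash[k=jeb; v=ciha]
RET  nil
CALL inscribe[p=/zadi/grestu; c=cesmupa_ern]
RET  created
CALL untilx[d=2071-10-18]
RET  485
CALL listout[p=/]
RET  [groflump, sicra, zadi/]

Answer: [groflump, sicra, zadi/]


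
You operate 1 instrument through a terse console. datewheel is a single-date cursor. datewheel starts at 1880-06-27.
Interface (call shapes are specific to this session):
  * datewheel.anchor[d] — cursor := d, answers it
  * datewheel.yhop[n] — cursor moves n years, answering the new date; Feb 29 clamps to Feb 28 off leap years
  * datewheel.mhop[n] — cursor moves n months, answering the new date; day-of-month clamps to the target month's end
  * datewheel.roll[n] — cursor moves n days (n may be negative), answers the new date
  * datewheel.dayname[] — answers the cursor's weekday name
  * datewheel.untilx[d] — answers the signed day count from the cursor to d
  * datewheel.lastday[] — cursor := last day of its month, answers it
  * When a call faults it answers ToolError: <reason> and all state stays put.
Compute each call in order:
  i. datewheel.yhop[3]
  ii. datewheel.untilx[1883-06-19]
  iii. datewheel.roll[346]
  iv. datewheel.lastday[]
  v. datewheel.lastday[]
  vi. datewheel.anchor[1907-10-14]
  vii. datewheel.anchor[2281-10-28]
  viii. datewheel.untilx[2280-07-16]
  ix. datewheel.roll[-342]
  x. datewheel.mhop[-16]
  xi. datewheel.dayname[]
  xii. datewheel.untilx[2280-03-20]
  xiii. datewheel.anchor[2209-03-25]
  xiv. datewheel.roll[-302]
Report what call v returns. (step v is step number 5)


CALL datewheel.yhop[n: 3]
RET  1883-06-27
CALL datewheel.untilx[d: 1883-06-19]
RET  -8
CALL datewheel.roll[n: 346]
RET  1884-06-07
CALL datewheel.lastday[]
RET  1884-06-30
CALL datewheel.lastday[]
RET  1884-06-30
CALL datewheel.anchor[d: 1907-10-14]
RET  1907-10-14
CALL datewheel.anchor[d: 2281-10-28]
RET  2281-10-28
CALL datewheel.untilx[d: 2280-07-16]
RET  -469
CALL datewheel.roll[n: -342]
RET  2280-11-20
CALL datewheel.mhop[n: -16]
RET  2279-07-20
CALL datewheel.dayname[]
RET  Sunday
CALL datewheel.untilx[d: 2280-03-20]
RET  244
CALL datewheel.anchor[d: 2209-03-25]
RET  2209-03-25
CALL datewheel.roll[n: -302]
RET  2208-05-27

Answer: 1884-06-30


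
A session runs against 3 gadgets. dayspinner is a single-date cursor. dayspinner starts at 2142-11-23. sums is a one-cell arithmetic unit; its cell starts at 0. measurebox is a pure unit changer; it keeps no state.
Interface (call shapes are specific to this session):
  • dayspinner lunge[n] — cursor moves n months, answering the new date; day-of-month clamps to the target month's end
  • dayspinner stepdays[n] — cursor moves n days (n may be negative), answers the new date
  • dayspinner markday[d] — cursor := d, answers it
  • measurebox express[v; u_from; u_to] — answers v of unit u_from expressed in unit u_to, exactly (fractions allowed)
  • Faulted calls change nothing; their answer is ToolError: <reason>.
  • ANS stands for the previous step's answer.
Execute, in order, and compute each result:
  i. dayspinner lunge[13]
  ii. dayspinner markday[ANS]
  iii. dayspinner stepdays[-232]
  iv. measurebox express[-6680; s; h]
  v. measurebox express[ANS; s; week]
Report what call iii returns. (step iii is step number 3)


Calling dayspinner lunge(n→13), which returns 2143-12-23.
Invoking dayspinner markday(d→ANS), — result: 2143-12-23.
Next I call dayspinner stepdays(n→-232), yielding 2143-05-05.
Calling measurebox express(v→-6680, u_from→s, u_to→h): -167/90.
Then measurebox express(v→ANS, u_from→s, u_to→week), yielding -167/54432000.

Answer: 2143-05-05


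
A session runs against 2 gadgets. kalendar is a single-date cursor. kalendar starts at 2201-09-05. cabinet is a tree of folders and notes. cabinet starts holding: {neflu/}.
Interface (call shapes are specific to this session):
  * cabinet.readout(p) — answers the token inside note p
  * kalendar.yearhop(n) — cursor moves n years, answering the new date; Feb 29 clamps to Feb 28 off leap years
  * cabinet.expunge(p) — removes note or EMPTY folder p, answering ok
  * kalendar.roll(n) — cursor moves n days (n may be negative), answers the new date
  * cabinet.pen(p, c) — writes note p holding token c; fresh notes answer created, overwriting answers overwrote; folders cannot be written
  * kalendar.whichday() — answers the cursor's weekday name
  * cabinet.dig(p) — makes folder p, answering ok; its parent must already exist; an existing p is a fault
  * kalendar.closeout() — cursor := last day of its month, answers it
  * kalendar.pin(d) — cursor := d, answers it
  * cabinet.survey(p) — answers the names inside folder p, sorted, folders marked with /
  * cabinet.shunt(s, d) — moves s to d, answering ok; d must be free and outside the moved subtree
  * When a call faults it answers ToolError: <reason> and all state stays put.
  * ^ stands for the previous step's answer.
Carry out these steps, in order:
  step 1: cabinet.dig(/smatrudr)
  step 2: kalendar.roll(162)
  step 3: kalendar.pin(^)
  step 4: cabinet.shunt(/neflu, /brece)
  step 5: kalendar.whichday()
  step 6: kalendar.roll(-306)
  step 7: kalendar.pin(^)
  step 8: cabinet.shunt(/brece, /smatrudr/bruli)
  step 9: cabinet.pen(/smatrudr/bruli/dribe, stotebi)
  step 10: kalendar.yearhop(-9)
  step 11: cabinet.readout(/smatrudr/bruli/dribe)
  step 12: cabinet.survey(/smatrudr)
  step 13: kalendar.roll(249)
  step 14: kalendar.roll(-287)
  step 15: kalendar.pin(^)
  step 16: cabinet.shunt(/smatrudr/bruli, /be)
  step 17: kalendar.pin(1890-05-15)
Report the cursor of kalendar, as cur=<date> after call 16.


Do: dig[/smatrudr]
See: ok
Do: roll[162]
See: 2202-02-14
Do: pin[^]
See: 2202-02-14
Do: shunt[/neflu; /brece]
See: ok
Do: whichday[]
See: Sunday
Do: roll[-306]
See: 2201-04-14
Do: pin[^]
See: 2201-04-14
Do: shunt[/brece; /smatrudr/bruli]
See: ok
Do: pen[/smatrudr/bruli/dribe; stotebi]
See: created
Do: yearhop[-9]
See: 2192-04-14
Do: readout[/smatrudr/bruli/dribe]
See: stotebi
Do: survey[/smatrudr]
See: [bruli/]
Do: roll[249]
See: 2192-12-19
Do: roll[-287]
See: 2192-03-07
Do: pin[^]
See: 2192-03-07
Do: shunt[/smatrudr/bruli; /be]
See: ok
Do: pin[1890-05-15]
See: 1890-05-15

Answer: cur=2192-03-07


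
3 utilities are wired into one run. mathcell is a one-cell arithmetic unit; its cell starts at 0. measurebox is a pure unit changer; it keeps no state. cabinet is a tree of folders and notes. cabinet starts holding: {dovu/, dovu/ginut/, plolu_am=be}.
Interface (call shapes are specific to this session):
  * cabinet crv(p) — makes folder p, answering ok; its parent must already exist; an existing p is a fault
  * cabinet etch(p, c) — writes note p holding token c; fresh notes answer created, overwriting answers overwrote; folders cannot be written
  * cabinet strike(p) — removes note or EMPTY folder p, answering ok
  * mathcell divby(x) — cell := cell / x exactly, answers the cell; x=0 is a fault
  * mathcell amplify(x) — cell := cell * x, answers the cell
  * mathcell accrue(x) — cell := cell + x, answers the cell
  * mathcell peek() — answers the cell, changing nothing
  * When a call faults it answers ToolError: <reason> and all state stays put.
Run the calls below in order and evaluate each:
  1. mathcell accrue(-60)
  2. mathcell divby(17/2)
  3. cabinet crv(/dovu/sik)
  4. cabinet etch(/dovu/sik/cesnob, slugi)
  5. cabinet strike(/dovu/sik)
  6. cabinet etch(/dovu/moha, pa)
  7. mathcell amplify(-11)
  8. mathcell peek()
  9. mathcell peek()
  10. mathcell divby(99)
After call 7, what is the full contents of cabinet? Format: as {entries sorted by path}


Calling mathcell accrue passing x=-60, → -60.
I call mathcell divby passing x=17/2, — result: -120/17.
Using cabinet crv passing p=/dovu/sik, and get ok.
I invoke cabinet etch passing p=/dovu/sik/cesnob, c=slugi, and get created.
I call cabinet strike passing p=/dovu/sik, yielding ToolError: not empty.
Now I run cabinet etch passing p=/dovu/moha, c=pa, and see created.
I use mathcell amplify passing x=-11, yielding 1320/17.
Then mathcell peek, which returns 1320/17.
Using mathcell peek, and observe 1320/17.
Now I run mathcell divby passing x=99, and get 40/51.

Answer: {dovu/, dovu/ginut/, dovu/moha=pa, dovu/sik/, dovu/sik/cesnob=slugi, plolu_am=be}


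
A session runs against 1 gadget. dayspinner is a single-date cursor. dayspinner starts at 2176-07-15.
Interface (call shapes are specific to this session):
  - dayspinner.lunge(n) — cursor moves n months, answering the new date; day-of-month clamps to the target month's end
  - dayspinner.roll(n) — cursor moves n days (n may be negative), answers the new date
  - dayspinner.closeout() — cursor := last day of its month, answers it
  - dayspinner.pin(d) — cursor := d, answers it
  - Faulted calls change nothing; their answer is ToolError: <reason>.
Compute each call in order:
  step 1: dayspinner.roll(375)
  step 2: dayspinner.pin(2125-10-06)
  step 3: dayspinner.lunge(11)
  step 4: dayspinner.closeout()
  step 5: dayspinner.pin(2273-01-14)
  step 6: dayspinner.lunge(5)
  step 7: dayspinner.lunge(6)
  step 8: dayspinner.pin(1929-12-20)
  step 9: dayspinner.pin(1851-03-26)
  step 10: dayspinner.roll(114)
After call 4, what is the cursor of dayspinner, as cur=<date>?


Answer: cur=2126-09-30

Derivation:
Invoking dayspinner.roll on n='375', yielding 2177-07-25.
Then dayspinner.pin on d='2125-10-06', and observe 2125-10-06.
Then dayspinner.lunge on n='11', — result: 2126-09-06.
I run dayspinner.closeout: 2126-09-30.
Calling dayspinner.pin on d='2273-01-14', and see 2273-01-14.
Now I run dayspinner.lunge on n='5', — result: 2273-06-14.
Next I call dayspinner.lunge on n='6', → 2273-12-14.
Next I call dayspinner.pin on d='1929-12-20', yielding 1929-12-20.
I call dayspinner.pin on d='1851-03-26', yielding 1851-03-26.
Using dayspinner.roll on n='114', and get 1851-07-18.


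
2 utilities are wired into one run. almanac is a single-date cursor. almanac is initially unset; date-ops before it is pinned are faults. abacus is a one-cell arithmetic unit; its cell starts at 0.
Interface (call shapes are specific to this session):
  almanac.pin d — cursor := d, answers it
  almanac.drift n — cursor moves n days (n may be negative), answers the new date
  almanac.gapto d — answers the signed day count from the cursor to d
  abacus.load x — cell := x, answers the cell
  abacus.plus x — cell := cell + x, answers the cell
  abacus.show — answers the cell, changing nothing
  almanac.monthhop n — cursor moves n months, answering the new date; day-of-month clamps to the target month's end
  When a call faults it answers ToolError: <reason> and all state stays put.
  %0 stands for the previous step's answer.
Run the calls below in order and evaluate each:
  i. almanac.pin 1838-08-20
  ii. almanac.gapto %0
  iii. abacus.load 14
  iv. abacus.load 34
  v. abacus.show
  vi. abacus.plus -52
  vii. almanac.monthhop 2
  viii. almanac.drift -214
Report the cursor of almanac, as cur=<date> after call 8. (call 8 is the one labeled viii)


Answer: cur=1838-03-20

Derivation:
Next I call pin with d: 1838-08-20, and get 1838-08-20.
I run gapto with d: %0, giving 0.
Calling load with x: 14, yielding 14.
I use load with x: 34: 34.
Invoking show(), yielding 34.
Using plus with x: -52, → -18.
Then monthhop with n: 2, and see 1838-10-20.
Calling drift with n: -214, yielding 1838-03-20.


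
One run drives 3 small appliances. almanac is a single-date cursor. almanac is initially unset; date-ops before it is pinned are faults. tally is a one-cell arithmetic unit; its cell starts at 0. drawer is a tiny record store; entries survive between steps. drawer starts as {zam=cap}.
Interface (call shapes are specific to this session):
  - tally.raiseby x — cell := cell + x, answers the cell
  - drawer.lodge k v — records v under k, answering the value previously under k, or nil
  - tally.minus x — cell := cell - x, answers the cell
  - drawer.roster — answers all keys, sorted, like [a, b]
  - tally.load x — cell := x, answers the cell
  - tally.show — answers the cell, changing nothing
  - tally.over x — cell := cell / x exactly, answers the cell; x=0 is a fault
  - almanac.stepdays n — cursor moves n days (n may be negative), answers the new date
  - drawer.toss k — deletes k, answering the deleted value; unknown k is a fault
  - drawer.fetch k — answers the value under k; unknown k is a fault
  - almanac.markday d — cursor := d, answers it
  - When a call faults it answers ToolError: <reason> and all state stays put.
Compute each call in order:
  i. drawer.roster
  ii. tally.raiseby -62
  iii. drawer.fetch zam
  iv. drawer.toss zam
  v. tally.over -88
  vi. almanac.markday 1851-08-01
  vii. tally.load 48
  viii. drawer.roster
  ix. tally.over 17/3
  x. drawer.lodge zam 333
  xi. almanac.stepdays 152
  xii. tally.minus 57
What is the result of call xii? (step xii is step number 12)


Answer: -825/17

Derivation:
Calling drawer.roster(): [zam].
I use tally.raiseby with x: -62, → -62.
Using drawer.fetch with k: zam, and see cap.
I call drawer.toss with k: zam: cap.
I invoke tally.over with x: -88, yielding 31/44.
Invoking almanac.markday with d: 1851-08-01: 1851-08-01.
I call tally.load with x: 48, giving 48.
Using drawer.roster(), and get [].
I invoke tally.over with x: 17/3, and get 144/17.
Calling drawer.lodge with k: zam, v: 333, which returns nil.
I invoke almanac.stepdays with n: 152, — result: 1851-12-31.
Calling tally.minus with x: 57: -825/17.


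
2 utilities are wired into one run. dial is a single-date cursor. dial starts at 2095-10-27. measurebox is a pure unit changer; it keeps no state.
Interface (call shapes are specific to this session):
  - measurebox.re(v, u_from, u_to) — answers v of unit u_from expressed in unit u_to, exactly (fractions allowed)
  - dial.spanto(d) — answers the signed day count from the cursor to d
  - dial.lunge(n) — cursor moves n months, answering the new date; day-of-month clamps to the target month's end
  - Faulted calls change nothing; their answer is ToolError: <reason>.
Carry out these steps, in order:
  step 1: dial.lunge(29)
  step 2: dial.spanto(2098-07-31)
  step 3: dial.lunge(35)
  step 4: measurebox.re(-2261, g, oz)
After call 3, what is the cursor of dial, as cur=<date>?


-- 1. dial.lunge(n→29) -> 2098-03-27
-- 2. dial.spanto(d→2098-07-31) -> 126
-- 3. dial.lunge(n→35) -> 2101-02-27
-- 4. measurebox.re(v→-2261, u_from→g, u_to→oz) -> -516800000/6479891

Answer: cur=2101-02-27


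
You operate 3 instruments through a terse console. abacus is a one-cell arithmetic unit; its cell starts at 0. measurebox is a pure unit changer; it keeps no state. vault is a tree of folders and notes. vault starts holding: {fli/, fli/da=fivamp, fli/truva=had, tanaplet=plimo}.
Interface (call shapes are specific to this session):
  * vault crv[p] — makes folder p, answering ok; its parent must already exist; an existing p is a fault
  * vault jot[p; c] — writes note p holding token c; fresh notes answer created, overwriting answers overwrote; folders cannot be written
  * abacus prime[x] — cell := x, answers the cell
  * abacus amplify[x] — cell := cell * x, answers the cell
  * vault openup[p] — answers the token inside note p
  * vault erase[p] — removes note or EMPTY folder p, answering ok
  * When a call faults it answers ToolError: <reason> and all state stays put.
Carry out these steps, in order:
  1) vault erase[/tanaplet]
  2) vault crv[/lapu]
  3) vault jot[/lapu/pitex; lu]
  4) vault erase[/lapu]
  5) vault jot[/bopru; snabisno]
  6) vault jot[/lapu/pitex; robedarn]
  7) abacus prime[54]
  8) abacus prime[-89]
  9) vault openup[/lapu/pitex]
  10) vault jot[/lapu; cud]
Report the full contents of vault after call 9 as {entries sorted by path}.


Step: vault erase[/tanaplet]
Result: ok
Step: vault crv[/lapu]
Result: ok
Step: vault jot[/lapu/pitex; lu]
Result: created
Step: vault erase[/lapu]
Result: ToolError: not empty
Step: vault jot[/bopru; snabisno]
Result: created
Step: vault jot[/lapu/pitex; robedarn]
Result: overwrote
Step: abacus prime[54]
Result: 54
Step: abacus prime[-89]
Result: -89
Step: vault openup[/lapu/pitex]
Result: robedarn
Step: vault jot[/lapu; cud]
Result: ToolError: is a directory

Answer: {bopru=snabisno, fli/, fli/da=fivamp, fli/truva=had, lapu/, lapu/pitex=robedarn}


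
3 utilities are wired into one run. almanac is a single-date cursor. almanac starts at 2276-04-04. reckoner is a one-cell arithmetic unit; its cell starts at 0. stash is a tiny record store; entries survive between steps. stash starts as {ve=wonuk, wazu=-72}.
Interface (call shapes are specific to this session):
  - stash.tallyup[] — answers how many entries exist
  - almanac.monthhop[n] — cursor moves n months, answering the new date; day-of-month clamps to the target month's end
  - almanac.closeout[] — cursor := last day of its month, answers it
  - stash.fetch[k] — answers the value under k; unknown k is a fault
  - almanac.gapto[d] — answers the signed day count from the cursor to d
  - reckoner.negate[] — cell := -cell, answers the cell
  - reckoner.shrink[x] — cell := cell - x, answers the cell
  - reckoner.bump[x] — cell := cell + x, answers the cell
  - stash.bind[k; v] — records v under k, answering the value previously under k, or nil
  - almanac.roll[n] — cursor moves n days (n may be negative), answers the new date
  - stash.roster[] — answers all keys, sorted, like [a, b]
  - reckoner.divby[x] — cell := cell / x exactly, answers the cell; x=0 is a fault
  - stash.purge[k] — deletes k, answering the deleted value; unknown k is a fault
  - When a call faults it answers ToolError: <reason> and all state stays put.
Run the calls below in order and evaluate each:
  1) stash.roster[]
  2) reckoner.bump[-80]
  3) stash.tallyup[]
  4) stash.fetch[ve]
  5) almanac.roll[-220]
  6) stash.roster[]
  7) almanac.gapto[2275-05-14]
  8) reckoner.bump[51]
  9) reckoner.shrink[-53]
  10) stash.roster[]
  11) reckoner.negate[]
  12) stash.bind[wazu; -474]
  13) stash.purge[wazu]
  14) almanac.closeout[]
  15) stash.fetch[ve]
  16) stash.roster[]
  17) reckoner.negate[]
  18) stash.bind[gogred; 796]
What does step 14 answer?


# roster() -> [ve, wazu]
# bump(x: -80) -> -80
# tallyup() -> 2
# fetch(k: ve) -> wonuk
# roll(n: -220) -> 2275-08-28
# roster() -> [ve, wazu]
# gapto(d: 2275-05-14) -> -106
# bump(x: 51) -> -29
# shrink(x: -53) -> 24
# roster() -> [ve, wazu]
# negate() -> -24
# bind(k: wazu, v: -474) -> -72
# purge(k: wazu) -> -474
# closeout() -> 2275-08-31
# fetch(k: ve) -> wonuk
# roster() -> [ve]
# negate() -> 24
# bind(k: gogred, v: 796) -> nil

Answer: 2275-08-31


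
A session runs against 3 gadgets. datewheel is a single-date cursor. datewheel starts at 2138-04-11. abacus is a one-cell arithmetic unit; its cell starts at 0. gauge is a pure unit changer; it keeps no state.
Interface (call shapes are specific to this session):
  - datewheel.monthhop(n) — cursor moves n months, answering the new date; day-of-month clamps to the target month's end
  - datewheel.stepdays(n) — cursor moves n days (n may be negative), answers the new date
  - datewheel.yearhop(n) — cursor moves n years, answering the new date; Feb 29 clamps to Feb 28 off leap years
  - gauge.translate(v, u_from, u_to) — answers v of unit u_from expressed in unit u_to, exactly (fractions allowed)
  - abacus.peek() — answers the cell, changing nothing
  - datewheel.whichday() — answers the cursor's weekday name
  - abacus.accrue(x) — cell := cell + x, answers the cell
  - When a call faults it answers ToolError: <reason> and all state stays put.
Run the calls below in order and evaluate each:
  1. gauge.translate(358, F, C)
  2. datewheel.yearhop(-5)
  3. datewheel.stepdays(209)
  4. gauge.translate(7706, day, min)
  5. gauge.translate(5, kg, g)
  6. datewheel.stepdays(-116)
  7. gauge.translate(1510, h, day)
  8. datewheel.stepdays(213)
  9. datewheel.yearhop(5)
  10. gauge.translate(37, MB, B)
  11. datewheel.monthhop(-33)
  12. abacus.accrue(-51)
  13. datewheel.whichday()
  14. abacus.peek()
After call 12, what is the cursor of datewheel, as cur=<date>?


Answer: cur=2136-05-11

Derivation:
==> gauge.translate(v→358, u_from→F, u_to→C)
<== 1630/9
==> datewheel.yearhop(n→-5)
<== 2133-04-11
==> datewheel.stepdays(n→209)
<== 2133-11-06
==> gauge.translate(v→7706, u_from→day, u_to→min)
<== 11096640
==> gauge.translate(v→5, u_from→kg, u_to→g)
<== 5000
==> datewheel.stepdays(n→-116)
<== 2133-07-13
==> gauge.translate(v→1510, u_from→h, u_to→day)
<== 755/12
==> datewheel.stepdays(n→213)
<== 2134-02-11
==> datewheel.yearhop(n→5)
<== 2139-02-11
==> gauge.translate(v→37, u_from→MB, u_to→B)
<== 37000000
==> datewheel.monthhop(n→-33)
<== 2136-05-11
==> abacus.accrue(x→-51)
<== -51
==> datewheel.whichday()
<== Friday
==> abacus.peek()
<== -51


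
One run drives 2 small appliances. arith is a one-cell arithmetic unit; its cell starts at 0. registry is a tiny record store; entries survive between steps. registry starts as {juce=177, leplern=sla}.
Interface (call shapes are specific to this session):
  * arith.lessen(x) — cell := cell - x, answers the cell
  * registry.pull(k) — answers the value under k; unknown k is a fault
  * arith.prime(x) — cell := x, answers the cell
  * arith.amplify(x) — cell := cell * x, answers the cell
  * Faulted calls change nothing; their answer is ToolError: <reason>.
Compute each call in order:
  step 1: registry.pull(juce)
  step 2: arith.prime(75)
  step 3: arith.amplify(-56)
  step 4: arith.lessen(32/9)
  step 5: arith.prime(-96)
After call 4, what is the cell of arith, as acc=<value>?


-> registry.pull(k→juce)
<- 177
-> arith.prime(x→75)
<- 75
-> arith.amplify(x→-56)
<- -4200
-> arith.lessen(x→32/9)
<- -37832/9
-> arith.prime(x→-96)
<- -96

Answer: acc=-37832/9


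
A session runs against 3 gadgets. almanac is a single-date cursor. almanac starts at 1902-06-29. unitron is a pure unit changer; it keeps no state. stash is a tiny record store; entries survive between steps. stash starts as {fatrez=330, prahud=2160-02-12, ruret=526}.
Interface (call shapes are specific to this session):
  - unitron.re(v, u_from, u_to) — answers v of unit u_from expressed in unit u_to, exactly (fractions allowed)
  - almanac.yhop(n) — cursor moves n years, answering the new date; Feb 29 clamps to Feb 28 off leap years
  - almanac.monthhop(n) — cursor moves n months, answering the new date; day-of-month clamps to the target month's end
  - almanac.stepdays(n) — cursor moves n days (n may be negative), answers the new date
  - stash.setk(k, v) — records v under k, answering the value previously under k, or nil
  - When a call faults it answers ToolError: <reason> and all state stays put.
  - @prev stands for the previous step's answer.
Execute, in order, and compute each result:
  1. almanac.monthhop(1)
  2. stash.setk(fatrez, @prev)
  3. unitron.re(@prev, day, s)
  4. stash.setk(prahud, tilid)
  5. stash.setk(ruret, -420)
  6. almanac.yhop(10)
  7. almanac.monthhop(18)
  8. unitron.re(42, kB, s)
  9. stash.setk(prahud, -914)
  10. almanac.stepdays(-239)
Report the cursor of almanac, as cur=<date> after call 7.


→ almanac.monthhop(1)
← 1902-07-29
→ stash.setk(fatrez, @prev)
← 330
→ unitron.re(@prev, day, s)
← 28512000
→ stash.setk(prahud, tilid)
← 2160-02-12
→ stash.setk(ruret, -420)
← 526
→ almanac.yhop(10)
← 1912-07-29
→ almanac.monthhop(18)
← 1914-01-29
→ unitron.re(42, kB, s)
← ToolError: incompatible units
→ stash.setk(prahud, -914)
← tilid
→ almanac.stepdays(-239)
← 1913-06-04

Answer: cur=1914-01-29


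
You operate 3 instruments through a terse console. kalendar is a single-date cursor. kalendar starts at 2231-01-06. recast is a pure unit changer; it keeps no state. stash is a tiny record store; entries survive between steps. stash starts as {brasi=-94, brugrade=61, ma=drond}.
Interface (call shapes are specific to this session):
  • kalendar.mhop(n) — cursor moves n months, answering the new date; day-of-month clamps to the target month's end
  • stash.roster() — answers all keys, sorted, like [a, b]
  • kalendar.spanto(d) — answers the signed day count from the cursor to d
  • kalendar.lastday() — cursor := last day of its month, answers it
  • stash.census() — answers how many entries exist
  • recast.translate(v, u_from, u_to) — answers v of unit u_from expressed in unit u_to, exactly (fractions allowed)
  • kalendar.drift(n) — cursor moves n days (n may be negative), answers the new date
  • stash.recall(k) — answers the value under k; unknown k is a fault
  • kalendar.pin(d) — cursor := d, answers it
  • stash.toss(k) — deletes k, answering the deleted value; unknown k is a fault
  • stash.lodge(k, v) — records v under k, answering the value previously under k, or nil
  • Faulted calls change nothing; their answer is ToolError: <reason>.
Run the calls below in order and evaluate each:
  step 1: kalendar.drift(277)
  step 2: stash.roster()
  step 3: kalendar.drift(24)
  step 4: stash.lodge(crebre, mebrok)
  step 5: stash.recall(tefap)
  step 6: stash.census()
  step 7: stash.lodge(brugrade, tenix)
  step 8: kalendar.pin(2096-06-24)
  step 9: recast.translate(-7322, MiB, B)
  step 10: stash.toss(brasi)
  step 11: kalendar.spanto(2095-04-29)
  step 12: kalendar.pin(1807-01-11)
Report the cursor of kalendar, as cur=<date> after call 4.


Act: drift[n→277]
Obs: 2231-10-10
Act: roster[]
Obs: [brasi, brugrade, ma]
Act: drift[n→24]
Obs: 2231-11-03
Act: lodge[k→crebre; v→mebrok]
Obs: nil
Act: recall[k→tefap]
Obs: ToolError: no such key tefap
Act: census[]
Obs: 4
Act: lodge[k→brugrade; v→tenix]
Obs: 61
Act: pin[d→2096-06-24]
Obs: 2096-06-24
Act: translate[v→-7322; u_from→MiB; u_to→B]
Obs: -7677673472
Act: toss[k→brasi]
Obs: -94
Act: spanto[d→2095-04-29]
Obs: -422
Act: pin[d→1807-01-11]
Obs: 1807-01-11

Answer: cur=2231-11-03
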